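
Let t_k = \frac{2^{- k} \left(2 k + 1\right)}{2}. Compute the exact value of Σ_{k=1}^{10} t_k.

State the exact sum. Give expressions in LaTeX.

Σ = 5095/2048

The ratio is (2*k + 3)/(2*(2*k + 1)).
So A=1/2 and B=1, with C=k + 1/2.
Need (1/2)·f(k+1) − (1)·f(k) = k + 1/2.
Bound: deg f ≤ 1.
A polynomial solution: f(k) = -2*k - 3.
Certificate R = B(k−1)f/C = -2*(2*k + 3)/(2*k + 1) gives s_k = (-2*k - 3)/2**k.
Check: Δs_k = (2*k + 1)/(2*2**k). ✓
Telescoping: Σ = s_(11) − s_(1) = -25/2048 − (-5/2) = 5095/2048.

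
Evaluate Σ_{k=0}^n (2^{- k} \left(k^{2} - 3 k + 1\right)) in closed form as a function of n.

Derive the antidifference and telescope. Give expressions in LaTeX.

S(n) = 2^{- n} \left(2^{n + 1} - n^{2} - n - 1\right)

The ratio is (k**2 - k - 1)/(2*(k**2 - 3*k + 1)).
Take A(k)=1/2, B(k)=1, C(k)=k**2 - 3*k + 1.
Solve (1/2)·f(k+1) − (1)·f(k) = k**2 - 3*k + 1.
Degrees (0,0,2) ⇒ d ≤ 2.
A polynomial solution: f(k) = -2*(k**2 - k + 1).
Get s_k = R·t_k = 2**(1 - k)*(-k**2 + k - 1) with R(k) = B(k−1)f(k)/C(k) = -2*(k**2 - k + 1)/(k**2 - 3*k + 1).
Verify: (k**2 - 3*k + 1)/2**k matches t_k.
Telescope: S(n) = s_(n+1) − s_(0) = (-n**2 - n - 1)/2**n − (-2) = (2**(n + 1) - n**2 - n - 1)/2**n.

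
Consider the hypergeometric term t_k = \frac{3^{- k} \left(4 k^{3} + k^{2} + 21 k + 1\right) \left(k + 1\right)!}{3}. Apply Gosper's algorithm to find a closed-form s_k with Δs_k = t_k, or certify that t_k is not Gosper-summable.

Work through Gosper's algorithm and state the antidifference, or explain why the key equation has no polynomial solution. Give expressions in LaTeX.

s_k = 3^{- k} \left(4 k^{2} - 3 k + 1\right) \left(k + 1\right)!

Ratio r(k) = (k + 2)*(21*k + 4*(k + 1)**3 + (k + 1)**2 + 22)/(3*(4*k**3 + k**2 + 21*k + 1)).
Factor: A=k/3 + 2/3; B=1; C=k**3 + k**2/4 + 21*k/4 + 1/4.
Set up (k/3 + 2/3)·f(k+1) − (1)·f(k) − (k**3 + k**2/4 + 21*k/4 + 1/4) = 0.
deg f ≤ 2 (via 1,0,3).
Solving with deg f ≤ 2: f(k) = 3*(4*k**2 - 3*k + 1)/4.
Certificate R = B(k−1)f/C = 3*(4*k**2 - 3*k + 1)/(4*k**3 + k**2 + 21*k + 1) gives s_k = (4*k**2 - 3*k + 1)*factorial(k + 1)/3**k.
Check: Δs_k = (4*k**3 + k**2 + 21*k + 1)*factorial(k + 1)/(3*3**k). ✓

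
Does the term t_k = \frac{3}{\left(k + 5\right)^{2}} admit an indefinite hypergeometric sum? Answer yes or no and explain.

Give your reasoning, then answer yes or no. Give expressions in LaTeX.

r(k) = (k + 5)**2/(k + 6)**2 after simplifying.
Factor: A=k**2 + 10*k + 25; B=k**2 + 12*k + 36; C=1.
f must satisfy (k**2 + 10*k + 25)·f(k+1) − (k**2 + 10*k + 25)·f(k) = 1.
From deg A=2, deg B=2, deg C=0: d=0.
Write f(k) = c0. Then LHS − RHS = -1, requiring -1 = 0: contradictory. No certificate.

No. Not Gosper-summable.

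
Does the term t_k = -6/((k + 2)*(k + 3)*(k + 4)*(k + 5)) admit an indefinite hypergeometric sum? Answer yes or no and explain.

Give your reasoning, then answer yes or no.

Yes. s_k = k*(-k**2 - 9*k - 26)/(12*(k + 2)*(k + 3)*(k + 4)).

Compute t_(k+1)/t_k: get (k + 2)/(k + 6).
A = k + 2, B = k + 6, C = 1.
Set up (k + 2)·f(k+1) − (k + 5)·f(k) − (1) = 0.
deg f ≤ 3 (via 1,1,0).
Solving with deg f ≤ 3: f(k) = k*(k**2 + 9*k + 26)/72.
Then R = B(k−1)f/C = k*(k + 5)*(k**2 + 9*k + 26)/72, so s_k = R(k)·t_k = k*(-k**2 - 9*k - 26)/(12*(k + 2)*(k + 3)*(k + 4)).
Verify: -6/(k**4 + 14*k**3 + 71*k**2 + 154*k + 120) matches t_k.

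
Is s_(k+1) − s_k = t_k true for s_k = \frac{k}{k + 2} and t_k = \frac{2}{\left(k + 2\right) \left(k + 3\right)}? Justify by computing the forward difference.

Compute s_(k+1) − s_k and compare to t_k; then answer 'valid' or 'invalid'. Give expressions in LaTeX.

Valid: the claim telescopes to t_k.

s_(k+1) = (k + 1)/(k + 3)
s_(k+1) − s_k = 2/(k**2 + 5*k + 6)
(s_(k+1) − s_k) − t_k = 0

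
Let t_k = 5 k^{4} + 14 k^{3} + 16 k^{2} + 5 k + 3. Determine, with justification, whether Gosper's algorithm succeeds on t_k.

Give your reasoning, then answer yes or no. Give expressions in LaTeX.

r(k) = (5*k**4 + 34*k**3 + 88*k**2 + 99*k + 43)/(5*k**4 + 14*k**3 + 16*k**2 + 5*k + 3) after simplifying.
Factor: A=1; B=1; C=k**4 + 14*k**3/5 + 16*k**2/5 + k + 3/5.
Key eq: (1)·f(k+1) = (1)·f(k) + (k**4 + 14*k**3/5 + 16*k**2/5 + k + 3/5).
Degrees (0,0,4) ⇒ d ≤ 5.
A polynomial solution: f(k) = k*(k**4 + k**3 - 2*k + 3)/5.
So s_k = (B(k−1)f/C)·t_k = (k*(k**4 + k**3 - 2*k + 3)/(5*k**4 + 14*k**3 + 16*k**2 + 5*k + 3))·t_k = k*(k**4 + k**3 - 2*k + 3).
Verify: 5*k**4 + 14*k**3 + 16*k**2 + 5*k + 3 matches t_k.

Yes. s_k = k \left(k^{4} + k^{3} - 2 k + 3\right).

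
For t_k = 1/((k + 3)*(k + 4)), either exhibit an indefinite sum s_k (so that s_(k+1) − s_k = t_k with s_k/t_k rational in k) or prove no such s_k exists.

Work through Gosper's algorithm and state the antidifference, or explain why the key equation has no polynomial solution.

Ratio r(k) = (k + 3)/(k + 5).
Factor: A=k + 3; B=k + 5; C=1.
Set up (k + 3)·f(k+1) − (k + 4)·f(k) − (1) = 0.
Bound: deg f ≤ 1.
Match coefficients ⇒ f(k) = k/3.
Get s_k = R·t_k = k/(3*(k + 3)) with R(k) = B(k−1)f(k)/C(k) = k*(k + 4)/3.
Δs = 1/(k**2 + 7*k + 12), as required.

s_k = k/(3*(k + 3))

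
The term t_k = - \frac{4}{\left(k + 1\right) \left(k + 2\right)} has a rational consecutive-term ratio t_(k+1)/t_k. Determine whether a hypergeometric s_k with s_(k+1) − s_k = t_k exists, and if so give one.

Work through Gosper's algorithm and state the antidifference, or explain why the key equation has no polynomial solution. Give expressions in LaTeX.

Ratio r(k) = (k + 1)/(k + 3).
So A=k + 1 and B=k + 3, with C=1.
Key eq: (k + 1)·f(k+1) = (k + 2)·f(k) + (1).
deg f ≤ 1 (via 1,1,0).
Solving with deg f ≤ 1: f(k) = k.
Certificate R = B(k−1)f/C = k*(k + 2) gives s_k = -4*k/(k + 1).
Verify: -4/(k**2 + 3*k + 2) matches t_k.

s_k = - \frac{4 k}{k + 1}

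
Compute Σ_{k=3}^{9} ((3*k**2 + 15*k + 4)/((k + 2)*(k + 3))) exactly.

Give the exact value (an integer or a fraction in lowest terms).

Step 1: r(k) = (k + 2)*(15*k + 3*(k + 1)**2 + 19)/((k + 4)*(3*k**2 + 15*k + 4)).
A = k + 2, B = k + 4, C = k**2 + 5*k + 4/3.
f must satisfy (k + 2)·f(k+1) − (k + 3)·f(k) = k**2 + 5*k + 4/3.
From deg A=1, deg B=1, deg C=2: d=2.
Coefficient equations give f(k) = k*(3*k - 1)/3.
R(k) = B(k−1)·f(k)/C(k) = k*(k + 3)*(3*k - 1)/(3*k**2 + 15*k + 4); s_k = R·t_k = k*(3*k - 1)/(k + 2).
Δs = (3*k**2 + 15*k + 4)/(k**2 + 5*k + 6), as required.
Σ_(k=3)^(9) t_k = s_(10) − s_(3) = 145/6 − (24/5) = 581/30.

Σ = 581/30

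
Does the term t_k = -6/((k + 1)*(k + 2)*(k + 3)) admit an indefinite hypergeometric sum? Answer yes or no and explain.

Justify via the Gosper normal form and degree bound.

Compute t_(k+1)/t_k: get (k + 1)/(k + 4).
A = k + 1, B = k + 4, C = 1.
Solve (k + 1)·f(k+1) − (k + 3)·f(k) = 1.
Bound: deg f ≤ 2.
Solving with deg f ≤ 2: f(k) = k*(k + 3)/4.
R(k) = B(k−1)·f(k)/C(k) = k*(k + 3)**2/4; s_k = R·t_k = 3*k*(-k - 3)/(2*(k + 1)*(k + 2)).
s_(k+1) − s_k = -6/(k**3 + 6*k**2 + 11*k + 6) = t_k.

Yes. s_k = 3*k*(-k - 3)/(2*(k + 1)*(k + 2)).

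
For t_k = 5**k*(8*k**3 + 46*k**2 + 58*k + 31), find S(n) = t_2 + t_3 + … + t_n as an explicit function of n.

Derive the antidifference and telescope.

S(n) = 10*5**n*n**3 + 50*5**n*n**2 + 55*5**n*n + 35*5**n - 750

The ratio is 5*(8*k**3 + 70*k**2 + 174*k + 143)/(8*k**3 + 46*k**2 + 58*k + 31).
Gosper form: A/B · C(k+1)/C(k) with A=5, B=1, C=k**3 + 23*k**2/4 + 29*k/4 + 31/8.
Need (5)·f(k+1) − (1)·f(k) = k**3 + 23*k**2/4 + 29*k/4 + 31/8.
Bound: deg f ≤ 3.
Solve for f: f(k) = (2*k**3 + 4*k**2 - 3*k + 4)/8 (degree 3 ≤ 3).
Certificate R = B(k−1)f/C = (2*k**3 + 4*k**2 - 3*k + 4)/(8*k**3 + 46*k**2 + 58*k + 31) gives s_k = 5**k*(2*k**3 + 4*k**2 - 3*k + 4).
s_(k+1) − s_k = 5**k*(8*k**3 + 46*k**2 + 58*k + 31) = t_k.
s_(n+1) = 5**(n + 1)*(2*n**3 + 10*n**2 + 11*n + 7) and s_(2) = 750, so S(n) = 10*5**n*n**3 + 50*5**n*n**2 + 55*5**n*n + 35*5**n - 750.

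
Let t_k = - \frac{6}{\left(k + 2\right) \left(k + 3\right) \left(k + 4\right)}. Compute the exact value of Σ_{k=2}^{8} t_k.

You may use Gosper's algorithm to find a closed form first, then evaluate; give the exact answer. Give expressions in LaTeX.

Σ = -7/55

Ratio r(k) = (k + 2)/(k + 5).
Factor: A=k + 2; B=k + 5; C=1.
Need (k + 2)·f(k+1) − (k + 4)·f(k) = 1.
deg f ≤ 2 (via 1,1,0).
Coefficient equations give f(k) = k*(k + 5)/12.
Then R = B(k−1)f/C = k*(k + 4)*(k + 5)/12, so s_k = R(k)·t_k = k*(-k - 5)/(2*(k + 2)*(k + 3)).
Δs = -6/(k**3 + 9*k**2 + 26*k + 24), as required.
Evaluate s at k=9 and k=2: -21/44 and -7/20; difference -7/55.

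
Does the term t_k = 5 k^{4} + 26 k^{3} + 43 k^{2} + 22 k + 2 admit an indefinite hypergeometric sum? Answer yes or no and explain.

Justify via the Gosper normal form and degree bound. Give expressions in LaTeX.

t_(k+1)/t_k = (5*k**4 + 46*k**3 + 151*k**2 + 206*k + 98)/(5*k**4 + 26*k**3 + 43*k**2 + 22*k + 2).
Gosper form: A/B · C(k+1)/C(k) with A=1, B=1, C=k**4 + 26*k**3/5 + 43*k**2/5 + 22*k/5 + 2/5.
Key eq: (1)·f(k+1) = (1)·f(k) + (k**4 + 26*k**3/5 + 43*k**2/5 + 22*k/5 + 2/5).
d = 5 from the (0,0,4) case.
Solve for f: f(k) = k*(k**4 + 4*k**3 + 3*k**2 - 4*k - 2)/5 (degree 5 ≤ 5).
Then R = B(k−1)f/C = k*(k**4 + 4*k**3 + 3*k**2 - 4*k - 2)/(5*k**4 + 26*k**3 + 43*k**2 + 22*k + 2), so s_k = R(k)·t_k = k*(k**4 + 4*k**3 + 3*k**2 - 4*k - 2).
Verify: 5*k**4 + 26*k**3 + 43*k**2 + 22*k + 2 matches t_k.

Yes. s_k = k \left(k^{4} + 4 k^{3} + 3 k^{2} - 4 k - 2\right).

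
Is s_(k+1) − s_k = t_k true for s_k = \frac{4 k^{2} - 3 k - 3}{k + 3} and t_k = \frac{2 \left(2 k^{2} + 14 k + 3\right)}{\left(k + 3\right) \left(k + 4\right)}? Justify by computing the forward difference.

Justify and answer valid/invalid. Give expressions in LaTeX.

Valid: the claim telescopes to t_k.

s_(k+1) = (4*k**2 + 5*k - 2)/(k + 4)
s_(k+1) − s_k = 2*(2*k**2 + 14*k + 3)/(k**2 + 7*k + 12)
(s_(k+1) − s_k) − t_k = 0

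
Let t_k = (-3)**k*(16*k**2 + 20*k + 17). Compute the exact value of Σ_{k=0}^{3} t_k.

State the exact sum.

Σ = -5020

Step 1: r(k) = 3*(-16*k**2 - 52*k - 53)/(16*k**2 + 20*k + 17).
Gosper form: A/B · C(k+1)/C(k) with A=-3, B=1, C=k**2 + 5*k/4 + 17/16.
f must satisfy (-3)·f(k+1) − (1)·f(k) = k**2 + 5*k/4 + 17/16.
Degrees (0,0,2) ⇒ d ≤ 2.
Solving with deg f ≤ 2: f(k) = -(4*k**2 - k + 2)/16.
So s_k = (B(k−1)f/C)·t_k = (-(4*k**2 - k + 2)/(16*k**2 + 20*k + 17))·t_k = (-3)**k*(-4*k**2 + k - 2).
Δs = (-3)**k*(16*k**2 + 20*k + 17), as required.
Σ_(k=0)^(3) t_k = s_(4) − s_(0) = -5022 − (-2) = -5020.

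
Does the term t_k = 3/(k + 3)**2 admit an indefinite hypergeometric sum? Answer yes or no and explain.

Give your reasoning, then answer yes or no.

Ratio r(k) = (k + 3)**2/(k + 4)**2.
Take A(k)=k**2 + 6*k + 9, B(k)=k**2 + 8*k + 16, C(k)=1.
Need (k**2 + 6*k + 9)·f(k+1) − (k**2 + 6*k + 9)·f(k) = 1.
d = 0 from the (2,2,0) case.
Write f(k) = c0. Then LHS − RHS = -1, requiring -1 = 0: contradictory. No certificate.

No — key equation has no polynomial f.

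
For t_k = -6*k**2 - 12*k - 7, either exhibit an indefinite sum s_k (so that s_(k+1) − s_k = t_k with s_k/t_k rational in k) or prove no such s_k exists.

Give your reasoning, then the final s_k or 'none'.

s_k = k*(-2*k**2 - 3*k - 2)

Compute t_(k+1)/t_k: get (6*k**2 + 24*k + 25)/(6*k**2 + 12*k + 7).
A = 1, B = 1, C = k**2 + 2*k + 7/6.
Key eq: (1)·f(k+1) = (1)·f(k) + (k**2 + 2*k + 7/6).
Bound: deg f ≤ 3.
A polynomial solution: f(k) = k*(2*k**2 + 3*k + 2)/6.
Certificate R = B(k−1)f/C = k*(2*k**2 + 3*k + 2)/(6*k**2 + 12*k + 7) gives s_k = k*(-2*k**2 - 3*k - 2).
Check: Δs_k = -6*k**2 - 12*k - 7. ✓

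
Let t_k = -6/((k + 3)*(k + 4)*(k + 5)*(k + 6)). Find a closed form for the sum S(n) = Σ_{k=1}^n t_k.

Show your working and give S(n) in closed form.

S(n) = n*(-n**2 - 15*n - 74)/(60*(n**3 + 15*n**2 + 74*n + 120))

t_(k+1)/t_k = (k + 3)/(k + 7).
So A=k + 3 and B=k + 7, with C=1.
f must satisfy (k + 3)·f(k+1) − (k + 6)·f(k) = 1.
From deg A=1, deg B=1, deg C=0: d=3.
Solving with deg f ≤ 3: f(k) = k*(k**2 + 12*k + 47)/180.
Get s_k = R·t_k = k*(-k**2 - 12*k - 47)/(30*(k + 3)*(k + 4)*(k + 5)) with R(k) = B(k−1)f(k)/C(k) = k*(k + 6)*(k**2 + 12*k + 47)/180.
Verify: -6/(k**4 + 18*k**3 + 119*k**2 + 342*k + 360) matches t_k.
Telescope: S(n) = s_(n+1) − s_(1) = (-n**3 - 15*n**2 - 74*n - 60)/(30*(n**3 + 15*n**2 + 74*n + 120)) − (-1/60) = n*(-n**2 - 15*n - 74)/(60*(n**3 + 15*n**2 + 74*n + 120)).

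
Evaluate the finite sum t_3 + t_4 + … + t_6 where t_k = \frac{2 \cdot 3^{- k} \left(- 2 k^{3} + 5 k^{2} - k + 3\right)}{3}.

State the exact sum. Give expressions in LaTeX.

Σ = -880/729

Ratio r(k) = (2*k**3 + k**2 - 3*k - 5)/(3*(2*k**3 - 5*k**2 + k - 3)).
Factor: A=1/3; B=1; C=k**3 - 5*k**2/2 + k/2 - 3/2.
Key eq: (1/3)·f(k+1) = (1)·f(k) + (k**3 - 5*k**2/2 + k/2 - 3/2).
Degrees (0,0,3) ⇒ d ≤ 3.
Solving with deg f ≤ 3: f(k) = -3*(k - 1)*(k**2 + 1)/2.
Certificate R = B(k−1)f/C = -3*(k - 1)*(k**2 + 1)/(2*k**3 - 5*k**2 + k - 3) gives s_k = 2*(k**3 - k**2 + k - 1)/3**k.
Δs = 2*(-2*k**3 + 5*k**2 - k + 3)/(3*3**k), as required.
Σ_(k=3)^(6) t_k = s_(7) − s_(3) = 200/729 − (40/27) = -880/729.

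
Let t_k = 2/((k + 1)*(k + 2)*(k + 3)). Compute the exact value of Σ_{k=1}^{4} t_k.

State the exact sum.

Σ = 1/7

r(k) = (k + 1)/(k + 4) after simplifying.
Take A(k)=k + 1, B(k)=k + 4, C(k)=1.
f must satisfy (k + 1)·f(k+1) − (k + 3)·f(k) = 1.
deg f ≤ 2 (via 1,1,0).
Solve for f: f(k) = k*(k + 3)/4 (degree 2 ≤ 2).
Then R = B(k−1)f/C = k*(k + 3)**2/4, so s_k = R(k)·t_k = k*(k + 3)/(2*(k + 1)*(k + 2)).
Verify: 2/(k**3 + 6*k**2 + 11*k + 6) matches t_k.
Sum = s_(5) − s_(1); s_(5) = 10/21, s_(1) = 1/3 ⇒ 1/7.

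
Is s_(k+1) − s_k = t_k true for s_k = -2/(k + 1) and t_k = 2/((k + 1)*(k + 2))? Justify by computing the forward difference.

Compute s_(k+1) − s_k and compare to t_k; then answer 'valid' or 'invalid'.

s_(k+1) = -2/(k + 2)
s_(k+1) − s_k = 2/((k + 1)*(k + 2))
(s_(k+1) − s_k) − t_k = 0

Valid: the claim telescopes to t_k.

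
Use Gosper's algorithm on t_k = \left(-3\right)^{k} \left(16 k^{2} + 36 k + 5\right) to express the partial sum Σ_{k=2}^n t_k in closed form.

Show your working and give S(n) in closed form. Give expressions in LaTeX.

Compute t_(k+1)/t_k: get 3*(-16*k**2 - 68*k - 57)/(16*k**2 + 36*k + 5).
Gosper form: A/B · C(k+1)/C(k) with A=-3, B=1, C=k**2 + 9*k/4 + 5/16.
Need (-3)·f(k+1) − (1)·f(k) = k**2 + 9*k/4 + 5/16.
Degrees (0,0,2) ⇒ d ≤ 2.
Match coefficients ⇒ f(k) = -(4*k**2 + 3*k - 4)/16.
R(k) = B(k−1)·f(k)/C(k) = -(4*k**2 + 3*k - 4)/(16*k**2 + 36*k + 5); s_k = R·t_k = (-3)**k*(-4*k**2 - 3*k + 4).
Verify: (-3)**k*(16*k**2 + 36*k + 5) matches t_k.
Evaluate: s_(n+1) = 3*(-3)**n*(4*n**2 + 11*n + 3); subtract s_(2) = -162 ⇒ S(n) = 12*(-3)**n*n**2 + 33*(-3)**n*n + 9*(-3)**n + 162.

S(n) = 12 \left(-3\right)^{n} n^{2} + 33 \left(-3\right)^{n} n + 9 \left(-3\right)^{n} + 162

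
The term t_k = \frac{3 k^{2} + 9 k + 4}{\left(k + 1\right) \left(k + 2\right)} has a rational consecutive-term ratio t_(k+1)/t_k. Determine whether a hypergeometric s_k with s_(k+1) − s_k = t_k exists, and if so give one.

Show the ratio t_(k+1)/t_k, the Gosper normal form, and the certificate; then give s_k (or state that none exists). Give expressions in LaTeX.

s_k = \frac{k \left(3 k + 1\right)}{k + 1}

Ratio r(k) = (k + 1)*(9*k + 3*(k + 1)**2 + 13)/((k + 3)*(3*k**2 + 9*k + 4)).
So A=k + 1 and B=k + 3, with C=k**2 + 3*k + 4/3.
Key eq: (k + 1)·f(k+1) = (k + 2)·f(k) + (k**2 + 3*k + 4/3).
Bound: deg f ≤ 2.
Match coefficients ⇒ f(k) = k*(3*k + 1)/3.
So s_k = (B(k−1)f/C)·t_k = (k*(k + 2)*(3*k + 1)/(3*k**2 + 9*k + 4))·t_k = k*(3*k + 1)/(k + 1).
s_(k+1) − s_k = (3*k**2 + 9*k + 4)/(k**2 + 3*k + 2) = t_k.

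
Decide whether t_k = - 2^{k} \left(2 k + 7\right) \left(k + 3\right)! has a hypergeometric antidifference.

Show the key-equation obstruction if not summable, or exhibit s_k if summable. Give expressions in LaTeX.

Yes. s_k = - 2^{k} \left(k + 3\right)!.

Ratio r(k) = 2*(k + 4)*(2*k + 9)/(2*k + 7).
A = 2*k + 8, B = 1, C = k + 7/2.
Need (2*k + 8)·f(k+1) − (1)·f(k) = k + 7/2.
Bound: deg f ≤ 0.
Match coefficients ⇒ f(k) = 1/2.
R(k) = B(k−1)·f(k)/C(k) = 1/(2*k + 7); s_k = R·t_k = -2**k*factorial(k + 3).
Δs = -2**k*(2*k + 7)*factorial(k + 3), as required.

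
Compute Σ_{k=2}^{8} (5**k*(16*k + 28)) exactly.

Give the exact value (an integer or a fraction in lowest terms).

Σ = 74218500

Compute t_(k+1)/t_k: get 5*(4*k + 11)/(4*k + 7).
Take A(k)=5, B(k)=1, C(k)=k + 7/4.
f must satisfy (5)·f(k+1) − (1)·f(k) = k + 7/4.
Bound: deg f ≤ 1.
A polynomial solution: f(k) = (2*k + 1)/8.
R(k) = B(k−1)·f(k)/C(k) = (2*k + 1)/(2*(4*k + 7)); s_k = R·t_k = 5**k*(4*k + 2).
Δs = 5**k*(16*k + 28), as required.
Σ_(k=2)^(8) t_k = s_(9) − s_(2) = 74218750 − (250) = 74218500.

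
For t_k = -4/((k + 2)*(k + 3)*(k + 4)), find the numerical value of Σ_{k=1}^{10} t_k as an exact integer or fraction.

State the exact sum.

Σ = -85/546

Compute t_(k+1)/t_k: get (k + 2)/(k + 5).
So A=k + 2 and B=k + 5, with C=1.
f must satisfy (k + 2)·f(k+1) − (k + 4)·f(k) = 1.
deg f ≤ 2 (via 1,1,0).
A polynomial solution: f(k) = k*(k + 5)/12.
Get s_k = R·t_k = k*(-k - 5)/(3*(k + 2)*(k + 3)) with R(k) = B(k−1)f(k)/C(k) = k*(k + 4)*(k + 5)/12.
s_(k+1) − s_k = -4/(k**3 + 9*k**2 + 26*k + 24) = t_k.
Telescoping: Σ = s_(11) − s_(1) = -88/273 − (-1/6) = -85/546.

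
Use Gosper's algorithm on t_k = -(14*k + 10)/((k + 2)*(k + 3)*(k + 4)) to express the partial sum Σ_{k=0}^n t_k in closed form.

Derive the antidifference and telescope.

S(n) = (-19*n**2 - 49*n - 30)/(6*(n**2 + 7*n + 12))

Compute t_(k+1)/t_k: get (k + 2)*(7*k + 12)/((k + 5)*(7*k + 5)).
Gosper form: A/B · C(k+1)/C(k) with A=k + 2, B=k + 5, C=k + 5/7.
Set up (k + 2)·f(k+1) − (k + 4)·f(k) − (k + 5/7) = 0.
d = 2 from the (1,1,1) case.
A polynomial solution: f(k) = k*(19*k + 11)/84.
Get s_k = R·t_k = -k*(19*k + 11)/(6*(k + 2)*(k + 3)) with R(k) = B(k−1)f(k)/C(k) = k*(k + 4)*(19*k + 11)/(12*(7*k + 5)).
s_(k+1) − s_k = 2*(-7*k - 5)/(k**3 + 9*k**2 + 26*k + 24) = t_k.
s_(n+1) = (-19*n**2 - 49*n - 30)/(6*(n**2 + 7*n + 12)) and s_(0) = 0, so S(n) = (-19*n**2 - 49*n - 30)/(6*(n**2 + 7*n + 12)).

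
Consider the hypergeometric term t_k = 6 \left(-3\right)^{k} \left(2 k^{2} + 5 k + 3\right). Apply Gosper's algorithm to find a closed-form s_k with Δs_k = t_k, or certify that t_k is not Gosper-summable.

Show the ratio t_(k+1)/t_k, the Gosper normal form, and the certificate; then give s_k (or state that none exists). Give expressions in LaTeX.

Compute t_(k+1)/t_k: get 3*(-2*k**2 - 9*k - 10)/(2*k**2 + 5*k + 3).
Normal form (A,B,C) = (-3, 1, k**2 + 5*k/2 + 3/2).
Key eq: (-3)·f(k+1) = (1)·f(k) + (k**2 + 5*k/2 + 3/2).
Degrees (0,0,2) ⇒ d ≤ 2.
Coefficient equations give f(k) = -k*(k + 1)/4.
Get s_k = R·t_k = (-3)**(k + 1)*k*(k + 1) with R(k) = B(k−1)f(k)/C(k) = -k/(2*(2*k + 3)).
s_(k+1) − s_k = 6*(-3)**k*(k + 1)*(2*k + 3) = t_k.

s_k = \left(-3\right)^{k + 1} k \left(k + 1\right)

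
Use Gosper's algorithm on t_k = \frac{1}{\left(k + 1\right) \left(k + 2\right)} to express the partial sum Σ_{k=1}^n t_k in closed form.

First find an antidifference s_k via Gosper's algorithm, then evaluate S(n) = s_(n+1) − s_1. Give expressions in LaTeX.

Compute t_(k+1)/t_k: get (k + 1)/(k + 3).
Normal form (A,B,C) = (k + 1, k + 3, 1).
f must satisfy (k + 1)·f(k+1) − (k + 2)·f(k) = 1.
d = 1 from the (1,1,0) case.
Match coefficients ⇒ f(k) = k.
Certificate R = B(k−1)f/C = k*(k + 2) gives s_k = k/(k + 1).
s_(k+1) − s_k = 1/(k**2 + 3*k + 2) = t_k.
Σ_(k=1)^n t_k = s_(n+1) − s_(1) = ((n + 1)/(n + 2)) − (1/2), i.e. n/(2*(n + 2)).

S(n) = \frac{n}{2 \left(n + 2\right)}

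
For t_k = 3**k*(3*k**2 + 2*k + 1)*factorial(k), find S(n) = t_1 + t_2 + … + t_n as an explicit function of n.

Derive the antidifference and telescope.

Ratio r(k) = 3*(3*k**3 + 11*k**2 + 14*k + 6)/(3*k**2 + 2*k + 1).
Normal form (A,B,C) = (3*k + 3, 1, k**2 + 2*k/3 + 1/3).
Set up (3*k + 3)·f(k+1) − (1)·f(k) − (k**2 + 2*k/3 + 1/3) = 0.
From deg A=1, deg B=0, deg C=2: d=1.
Coefficient equations give f(k) = (k - 1)/3.
Then R = B(k−1)f/C = (k - 1)/(3*k**2 + 2*k + 1), so s_k = R(k)·t_k = 3**k*(k - 1)*factorial(k).
Verify: 3**k*(3*k**2 + 2*k + 1)*factorial(k) matches t_k.
Telescope: S(n) = s_(n+1) − s_(1) = 3**(n + 1)*n*factorial(n + 1) − (0) = 3**(n + 1)*n*factorial(n + 1).

S(n) = 3**(n + 1)*n*factorial(n + 1)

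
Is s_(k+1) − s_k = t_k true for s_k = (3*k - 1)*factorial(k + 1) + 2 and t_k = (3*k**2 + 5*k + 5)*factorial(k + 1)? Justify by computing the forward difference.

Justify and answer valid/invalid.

Valid: the claim telescopes to t_k.

s_(k+1) = (3*k + 2)*factorial(k + 2) + 2
s_(k+1) − s_k = (3*k**2 + 5*k + 5)*factorial(k + 1)
(s_(k+1) − s_k) − t_k = 0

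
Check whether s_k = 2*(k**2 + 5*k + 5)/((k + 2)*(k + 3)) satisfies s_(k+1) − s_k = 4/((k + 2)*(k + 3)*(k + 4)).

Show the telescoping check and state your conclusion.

valid (s_(k+1) − s_k reduces to t_k)

s_(k+1) = 2*(5*k + (k + 1)**2 + 10)/((k + 3)*(k + 4))
s_(k+1) − s_k = 4/(k**3 + 9*k**2 + 26*k + 24)
(s_(k+1) − s_k) − t_k = 0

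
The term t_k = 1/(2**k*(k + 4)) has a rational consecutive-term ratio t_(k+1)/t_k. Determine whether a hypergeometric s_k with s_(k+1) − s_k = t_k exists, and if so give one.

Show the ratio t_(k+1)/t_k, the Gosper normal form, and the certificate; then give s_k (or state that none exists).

r(k) = (k + 4)/(2*(k + 5)) after simplifying.
Gosper form: A/B · C(k+1)/C(k) with A=k/2 + 2, B=k + 5, C=1.
f must satisfy (k/2 + 2)·f(k+1) − (k + 4)·f(k) = 1.
Degrees (1,1,0) ⇒ d ≤ -1.
Bound -1 < 0, so the key equation has no polynomial solution.

not Gosper-summable; s_k does not exist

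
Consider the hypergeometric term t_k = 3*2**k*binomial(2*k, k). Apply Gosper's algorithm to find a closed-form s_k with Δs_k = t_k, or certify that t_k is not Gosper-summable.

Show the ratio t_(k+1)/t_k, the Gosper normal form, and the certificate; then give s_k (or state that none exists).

r(k) = 4*(2*k + 1)/(k + 1) after simplifying.
So A=8*k + 4 and B=k + 1, with C=1.
Need (8*k + 4)·f(k+1) − (k)·f(k) = 1.
From deg A=1, deg B=1, deg C=0: d=-1.
Negative degree bound (-1): no f exists, t_k not Gosper-summable.

no hypergeometric antidifference exists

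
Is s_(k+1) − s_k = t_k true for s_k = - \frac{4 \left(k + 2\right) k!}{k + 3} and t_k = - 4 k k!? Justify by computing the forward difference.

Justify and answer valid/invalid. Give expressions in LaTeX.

s_(k+1) = -4*(k + 3)*factorial(k + 1)/(k + 4)
s_(k+1) − s_k = -4*(k**3 + 6*k**2 + 9*k + 1)*factorial(k)/((k + 3)*(k + 4))
(s_(k+1) − s_k) − t_k = 4*(k**2 + 3*k - 1)*factorial(k)/((k + 3)*(k + 4))

Invalid: residual \frac{4 \left(k^{2} + 3 k - 1\right) k!}{\left(k + 3\right) \left(k + 4\right)} ≠ 0.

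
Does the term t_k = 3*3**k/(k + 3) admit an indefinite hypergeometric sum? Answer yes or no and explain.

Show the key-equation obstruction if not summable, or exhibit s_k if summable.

Compute t_(k+1)/t_k: get 3*(k + 3)/(k + 4).
A = 3*k + 9, B = k + 4, C = 1.
Solve (3*k + 9)·f(k+1) − (k + 3)·f(k) = 1.
deg f ≤ -1 (via 1,1,0).
deg f ≤ -1 is impossible — no certificate.

No — negative degree bound, so no certificate f.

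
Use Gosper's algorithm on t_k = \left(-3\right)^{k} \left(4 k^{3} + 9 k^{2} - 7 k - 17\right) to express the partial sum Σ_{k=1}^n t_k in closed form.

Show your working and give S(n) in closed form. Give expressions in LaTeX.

S(n) = 3 \left(-3\right)^{n} n^{3} + 9 \left(-3\right)^{n} n^{2} - 3 \left(-3\right)^{n} n - 15 \left(-3\right)^{n} + 15

Step 1: r(k) = 3*(-4*k**3 - 21*k**2 - 23*k + 11)/(4*k**3 + 9*k**2 - 7*k - 17).
A = -3, B = 1, C = k**3 + 9*k**2/4 - 7*k/4 - 17/4.
Solve (-3)·f(k+1) − (1)·f(k) = k**3 + 9*k**2/4 - 7*k/4 - 17/4.
Bound: deg f ≤ 3.
Solving with deg f ≤ 3: f(k) = -(k**3 - 4*k - 2)/4.
R(k) = B(k−1)·f(k)/C(k) = -(k**3 - 4*k - 2)/(4*k**3 + 9*k**2 - 7*k - 17); s_k = R·t_k = (-3)**k*(-k**3 + 4*k + 2).
Verify: (-3)**k*(k**3 - 16*k + 3*(k + 1)**3 - 20) matches t_k.
Σ_(k=1)^n t_k = s_(n+1) − s_(1) = ((-3)**(n + 1)*(-n**3 - 3*n**2 + n + 5)) − (-15), i.e. 3*(-3)**n*n**3 + 9*(-3)**n*n**2 - 3*(-3)**n*n - 15*(-3)**n + 15.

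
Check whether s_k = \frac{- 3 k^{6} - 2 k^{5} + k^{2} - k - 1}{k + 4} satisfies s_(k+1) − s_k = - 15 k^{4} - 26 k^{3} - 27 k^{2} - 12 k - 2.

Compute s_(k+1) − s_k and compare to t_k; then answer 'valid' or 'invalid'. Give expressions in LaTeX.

Invalid: residual \frac{3 \left(12 k^{5} + 87 k^{4} + 130 k^{3} + 121 k^{2} + 50 k + 7\right)}{k^{2} + 9 k + 20} ≠ 0.

s_(k+1) = (-k - 3*(k + 1)**6 - 2*(k + 1)**5 + (k + 1)**2 - 2)/(k + 5)
s_(k+1) − s_k = (-15*k**6 - 125*k**5 - 300*k**4 - 385*k**3 - 287*k**2 - 108*k - 19)/(k**2 + 9*k + 20)
(s_(k+1) − s_k) − t_k = 3*(12*k**5 + 87*k**4 + 130*k**3 + 121*k**2 + 50*k + 7)/(k**2 + 9*k + 20)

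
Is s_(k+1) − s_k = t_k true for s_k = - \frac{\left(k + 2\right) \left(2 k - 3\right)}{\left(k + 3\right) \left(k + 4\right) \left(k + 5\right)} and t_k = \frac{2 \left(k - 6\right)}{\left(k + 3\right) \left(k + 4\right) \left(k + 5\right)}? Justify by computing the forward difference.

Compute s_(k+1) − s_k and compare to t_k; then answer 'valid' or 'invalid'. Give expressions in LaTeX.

Invalid: residual \frac{3 \left(15 - 4 k\right)}{k^{4} + 18 k^{3} + 119 k^{2} + 342 k + 360} ≠ 0.

s_(k+1) = -(k + 3)*(2*k - 1)/((k + 4)*(k + 5)*(k + 6))
s_(k+1) − s_k = (2*k**2 - 12*k - 27)/(k**4 + 18*k**3 + 119*k**2 + 342*k + 360)
(s_(k+1) − s_k) − t_k = 3*(15 - 4*k)/(k**4 + 18*k**3 + 119*k**2 + 342*k + 360)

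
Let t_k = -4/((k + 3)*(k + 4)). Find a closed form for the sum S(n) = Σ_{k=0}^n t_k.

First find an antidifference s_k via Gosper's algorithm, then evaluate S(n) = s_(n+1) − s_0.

S(n) = 4*(-n - 1)/(3*(n + 4))

The ratio is (k + 3)/(k + 5).
Gosper form: A/B · C(k+1)/C(k) with A=k + 3, B=k + 5, C=1.
Key eq: (k + 3)·f(k+1) = (k + 4)·f(k) + (1).
d = 1 from the (1,1,0) case.
Solve for f: f(k) = k/3 (degree 1 ≤ 1).
So s_k = (B(k−1)f/C)·t_k = (k*(k + 4)/3)·t_k = -4*k/(3*k + 9).
s_(k+1) − s_k = -4/(k**2 + 7*k + 12) = t_k.
s_(n+1) = 4*(-n - 1)/(3*(n + 4)) and s_(0) = 0, so S(n) = 4*(-n - 1)/(3*(n + 4)).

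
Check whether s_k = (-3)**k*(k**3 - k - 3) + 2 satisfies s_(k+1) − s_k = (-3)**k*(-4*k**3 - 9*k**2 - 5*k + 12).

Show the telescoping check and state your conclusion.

s_(k+1) = (-3)**(k + 1)*(-k + (k + 1)**3 - 4) + 2
s_(k+1) − s_k = (-3)**k*(-k**3 + 4*k - 3*(k + 1)**3 + 15)
(s_(k+1) − s_k) − t_k = 0

Valid: the claim telescopes to t_k.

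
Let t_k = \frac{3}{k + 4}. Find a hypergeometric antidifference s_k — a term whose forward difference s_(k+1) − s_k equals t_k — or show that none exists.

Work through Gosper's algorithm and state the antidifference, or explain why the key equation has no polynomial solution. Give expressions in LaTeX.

not Gosper-summable; s_k does not exist

Ratio r(k) = (k + 4)/(k + 5).
Take A(k)=k + 4, B(k)=k + 5, C(k)=1.
Key eq: (k + 4)·f(k+1) = (k + 4)·f(k) + (1).
Bound: deg f ≤ 0.
Put f(k) = c0: A·f(k+1) − B(k−1)·f(k) − C = -1; need -1 = 0 — inconsistent ⇒ no f, not summable.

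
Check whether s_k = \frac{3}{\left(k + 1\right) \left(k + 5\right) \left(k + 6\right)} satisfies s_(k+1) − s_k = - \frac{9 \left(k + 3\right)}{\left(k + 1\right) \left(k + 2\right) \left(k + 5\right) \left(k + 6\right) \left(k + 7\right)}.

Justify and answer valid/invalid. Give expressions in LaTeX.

s_(k+1) = 3/((k + 2)*(k + 6)*(k + 7))
s_(k+1) − s_k = 9*(-k - 3)/(k**5 + 21*k**4 + 163*k**3 + 567*k**2 + 844*k + 420)
(s_(k+1) − s_k) − t_k = 0

Valid — Δs_k = t_k.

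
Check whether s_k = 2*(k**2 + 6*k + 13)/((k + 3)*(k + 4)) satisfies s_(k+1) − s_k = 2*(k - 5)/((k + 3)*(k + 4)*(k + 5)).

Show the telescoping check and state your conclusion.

valid; difference matches t_k

s_(k+1) = 2*(6*k + (k + 1)**2 + 19)/((k + 4)*(k + 5))
s_(k+1) − s_k = 2*(k - 5)/(k**3 + 12*k**2 + 47*k + 60)
(s_(k+1) − s_k) − t_k = 0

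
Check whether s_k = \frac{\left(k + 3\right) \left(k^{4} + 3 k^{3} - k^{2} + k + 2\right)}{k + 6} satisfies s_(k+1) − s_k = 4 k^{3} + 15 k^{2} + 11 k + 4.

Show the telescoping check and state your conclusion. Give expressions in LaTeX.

s_(k+1) = (k + 4)*(k + (k + 1)**4 + 3*(k + 1)**3 - (k + 1)**2 + 3)/(k + 7)
s_(k+1) − s_k = (4*k**5 + 58*k**4 + 266*k**3 + 471*k**2 + 307*k + 102)/(k**2 + 13*k + 42)
(s_(k+1) − s_k) − t_k = 3*(-3*k**4 - 36*k**3 - 102*k**2 - 69*k - 22)/(k**2 + 13*k + 42)

Invalid: residual \frac{3 \left(- 3 k^{4} - 36 k^{3} - 102 k^{2} - 69 k - 22\right)}{k^{2} + 13 k + 42} ≠ 0.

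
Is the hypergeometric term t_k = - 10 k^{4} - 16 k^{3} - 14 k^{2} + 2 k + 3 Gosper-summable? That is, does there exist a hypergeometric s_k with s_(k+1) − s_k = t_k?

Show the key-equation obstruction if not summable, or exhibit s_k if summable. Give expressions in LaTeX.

t_(k+1)/t_k = (10*k**4 + 56*k**3 + 122*k**2 + 114*k + 35)/(10*k**4 + 16*k**3 + 14*k**2 - 2*k - 3).
Gosper form: A/B · C(k+1)/C(k) with A=1, B=1, C=k**4 + 8*k**3/5 + 7*k**2/5 - k/5 - 3/10.
Solve (1)·f(k+1) − (1)·f(k) = k**4 + 8*k**3/5 + 7*k**2/5 - k/5 - 3/10.
Degrees (0,0,4) ⇒ d ≤ 5.
Solving with deg f ≤ 5: f(k) = k**2*(2*k**3 - k**2 - 4)/10.
Get s_k = R·t_k = k**2*(-2*k**3 + k**2 + 4) with R(k) = B(k−1)f(k)/C(k) = k**2*(2*k**3 - k**2 - 4)/(10*k**4 + 16*k**3 + 14*k**2 - 2*k - 3).
Δs = -10*k**4 - 16*k**3 - 14*k**2 + 2*k + 3, as required.

Yes. s_k = k^{2} \left(- 2 k^{3} + k^{2} + 4\right).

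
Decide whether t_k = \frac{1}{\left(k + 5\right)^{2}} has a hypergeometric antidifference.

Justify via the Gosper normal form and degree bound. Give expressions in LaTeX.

No — t_k has no hypergeometric antidifference.

t_(k+1)/t_k = (k + 5)**2/(k + 6)**2.
Factor: A=k**2 + 10*k + 25; B=k**2 + 12*k + 36; C=1.
Key eq: (k**2 + 10*k + 25)·f(k+1) = (k**2 + 10*k + 25)·f(k) + (1).
Degrees (2,2,0) ⇒ d ≤ 0.
Put f(k) = c0: A·f(k+1) − B(k−1)·f(k) − C = -1; need -1 = 0 — inconsistent ⇒ no f, not summable.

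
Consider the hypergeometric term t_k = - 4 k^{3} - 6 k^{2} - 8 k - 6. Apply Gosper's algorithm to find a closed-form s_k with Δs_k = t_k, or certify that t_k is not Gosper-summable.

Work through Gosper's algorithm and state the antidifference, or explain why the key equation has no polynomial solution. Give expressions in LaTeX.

s_k = k \left(- k^{3} - 2 k - 3\right)

Compute t_(k+1)/t_k: get (2*k**3 + 9*k**2 + 16*k + 12)/(2*k**3 + 3*k**2 + 4*k + 3).
So A=1 and B=1, with C=k**3 + 3*k**2/2 + 2*k + 3/2.
Need (1)·f(k+1) − (1)·f(k) = k**3 + 3*k**2/2 + 2*k + 3/2.
Bound: deg f ≤ 4.
Match coefficients ⇒ f(k) = k*(k + 1)*(k**2 - k + 3)/4.
So s_k = (B(k−1)f/C)·t_k = (k*(k**2 - k + 3)/(2*(2*k**2 + k + 3)))·t_k = k*(-k**3 - 2*k - 3).
s_(k+1) − s_k = -4*k**3 - 6*k**2 - 8*k - 6 = t_k.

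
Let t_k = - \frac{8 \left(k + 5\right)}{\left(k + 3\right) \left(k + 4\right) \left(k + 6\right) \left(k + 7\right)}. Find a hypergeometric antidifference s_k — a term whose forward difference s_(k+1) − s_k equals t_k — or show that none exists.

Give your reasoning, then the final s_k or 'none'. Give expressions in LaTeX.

s_k = \frac{2 k \left(- k - 9\right)}{9 \left(k^{2} + 9 k + 18\right)}

The ratio is (k + 3)*(k + 6)**2/((k + 5)**2*(k + 8)).
So A=k + 3 and B=k + 8, with C=k**2 + 10*k + 25.
Set up (k + 3)·f(k+1) − (k + 7)·f(k) − (k**2 + 10*k + 25) = 0.
Degrees (1,1,2) ⇒ d ≤ 4.
Match coefficients ⇒ f(k) = k*(k + 4)*(k + 5)*(k + 9)/36.
Certificate R = B(k−1)f/C = k*(k + 4)*(k + 7)*(k + 9)/(36*(k + 5)) gives s_k = 2*k*(-k - 9)/(9*(k**2 + 9*k + 18)).
Δs = 8*(-k - 5)/(k**4 + 20*k**3 + 145*k**2 + 450*k + 504), as required.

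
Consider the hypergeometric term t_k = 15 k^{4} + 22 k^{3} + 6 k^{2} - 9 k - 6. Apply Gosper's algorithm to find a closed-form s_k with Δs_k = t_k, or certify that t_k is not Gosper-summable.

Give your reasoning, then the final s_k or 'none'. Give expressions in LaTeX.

Step 1: r(k) = (15*k**4 + 82*k**3 + 162*k**2 + 129*k + 28)/(15*k**4 + 22*k**3 + 6*k**2 - 9*k - 6).
Gosper form: A/B · C(k+1)/C(k) with A=1, B=1, C=k**4 + 22*k**3/15 + 2*k**2/5 - 3*k/5 - 2/5.
f must satisfy (1)·f(k+1) − (1)·f(k) = k**4 + 22*k**3/15 + 2*k**2/5 - 3*k/5 - 2/5.
deg f ≤ 5 (via 0,0,4).
Solve for f: f(k) = k*(3*k**4 - 2*k**3 - 4*k**2 - 2*k - 1)/15 (degree 5 ≤ 5).
R(k) = B(k−1)·f(k)/C(k) = k*(3*k**4 - 2*k**3 - 4*k**2 - 2*k - 1)/(15*k**4 + 22*k**3 + 6*k**2 - 9*k - 6); s_k = R·t_k = k*(3*k**4 - 2*k**3 - 4*k**2 - 2*k - 1).
s_(k+1) − s_k = 15*k**4 + 22*k**3 + 6*k**2 - 9*k - 6 = t_k.

s_k = k \left(3 k^{4} - 2 k^{3} - 4 k^{2} - 2 k - 1\right)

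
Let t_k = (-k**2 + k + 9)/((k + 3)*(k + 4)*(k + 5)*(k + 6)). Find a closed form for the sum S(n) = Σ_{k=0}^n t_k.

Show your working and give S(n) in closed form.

Compute t_(k+1)/t_k: get (k + 3)*(k - (k + 1)**2 + 10)/((k + 7)*(-k**2 + k + 9)).
Gosper form: A/B · C(k+1)/C(k) with A=k + 3, B=k + 7, C=k**2 - k - 9.
Need (k + 3)·f(k+1) − (k + 6)·f(k) = k**2 - k - 9.
Degrees (1,1,2) ⇒ d ≤ 3.
A polynomial solution: f(k) = k*(k**2 - 48*k - 133)/60.
So s_k = (B(k−1)f/C)·t_k = (k*(k + 6)*(k**2 - 48*k - 133)/(60*(k**2 - k - 9)))·t_k = k*(-k**2 + 48*k + 133)/(60*(k + 3)*(k + 4)*(k + 5)).
Verify: (-k**2 + k + 9)/(k**4 + 18*k**3 + 119*k**2 + 342*k + 360) matches t_k.
Evaluate: s_(n+1) = (-n**3 + 45*n**2 + 226*n + 180)/(60*(n**3 + 15*n**2 + 74*n + 120)); subtract s_(0) = 0 ⇒ S(n) = (-n**3 + 45*n**2 + 226*n + 180)/(60*(n**3 + 15*n**2 + 74*n + 120)).

S(n) = (-n**3 + 45*n**2 + 226*n + 180)/(60*(n**3 + 15*n**2 + 74*n + 120))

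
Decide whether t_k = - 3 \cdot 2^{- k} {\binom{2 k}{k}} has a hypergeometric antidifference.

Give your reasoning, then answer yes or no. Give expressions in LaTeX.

Ratio r(k) = (2*k + 1)/(k + 1).
Gosper form: A/B · C(k+1)/C(k) with A=2*k + 1, B=k + 1, C=1.
Key eq: (2*k + 1)·f(k+1) = (k)·f(k) + (1).
Degrees (1,1,0) ⇒ d ≤ -1.
d = -1 < 0 ⇒ no nonzero polynomial f; not summable.

No. Not Gosper-summable.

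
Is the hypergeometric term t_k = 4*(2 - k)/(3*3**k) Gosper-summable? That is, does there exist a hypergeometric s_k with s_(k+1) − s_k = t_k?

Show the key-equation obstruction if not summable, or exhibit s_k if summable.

Yes. s_k = (2*k - 3)/3**k.

r(k) = (k - 1)/(3*(k - 2)) after simplifying.
Normal form (A,B,C) = (1/3, 1, k - 2).
f must satisfy (1/3)·f(k+1) − (1)·f(k) = k - 2.
Bound: deg f ≤ 1.
Solving with deg f ≤ 1: f(k) = -3*(2*k - 3)/4.
Then R = B(k−1)f/C = -3*(2*k - 3)/(4*(k - 2)), so s_k = R(k)·t_k = (2*k - 3)/3**k.
Δs = 4*(2 - k)/(3*3**k), as required.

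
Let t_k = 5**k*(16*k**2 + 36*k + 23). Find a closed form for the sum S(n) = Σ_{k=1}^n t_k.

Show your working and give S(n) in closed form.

S(n) = 20*5**n*n**2 + 35*5**n*n + 25*5**n - 25

t_(k+1)/t_k = 5*(16*k**2 + 68*k + 75)/(16*k**2 + 36*k + 23).
So A=5 and B=1, with C=k**2 + 9*k/4 + 23/16.
Key eq: (5)·f(k+1) = (1)·f(k) + (k**2 + 9*k/4 + 23/16).
deg f ≤ 2 (via 0,0,2).
Match coefficients ⇒ f(k) = (4*k**2 - k + 2)/16.
Then R = B(k−1)f/C = (4*k**2 - k + 2)/(16*k**2 + 36*k + 23), so s_k = R(k)·t_k = 5**k*(4*k**2 - k + 2).
Verify: 5**k*(16*k**2 + 36*k + 23) matches t_k.
Evaluate: s_(n+1) = 5**(n + 1)*(4*n**2 + 7*n + 5); subtract s_(1) = 25 ⇒ S(n) = 20*5**n*n**2 + 35*5**n*n + 25*5**n - 25.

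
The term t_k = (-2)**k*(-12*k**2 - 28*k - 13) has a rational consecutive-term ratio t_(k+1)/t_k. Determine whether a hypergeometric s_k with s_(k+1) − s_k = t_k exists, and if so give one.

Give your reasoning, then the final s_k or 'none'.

s_k = (-2)**k*(4*k**2 + 4*k - 1)

Step 1: r(k) = 2*(-12*k**2 - 52*k - 53)/(12*k**2 + 28*k + 13).
A = -2, B = 1, C = k**2 + 7*k/3 + 13/12.
Key eq: (-2)·f(k+1) = (1)·f(k) + (k**2 + 7*k/3 + 13/12).
Bound: deg f ≤ 2.
Solve for f: f(k) = -(4*k**2 + 4*k - 1)/12 (degree 2 ≤ 2).
Certificate R = B(k−1)f/C = -(4*k**2 + 4*k - 1)/(12*k**2 + 28*k + 13) gives s_k = (-2)**k*(4*k**2 + 4*k - 1).
Check: Δs_k = (-2)**k*(-12*k**2 - 28*k - 13). ✓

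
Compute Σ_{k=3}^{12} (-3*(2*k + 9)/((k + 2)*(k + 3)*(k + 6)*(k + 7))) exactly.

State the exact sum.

t_(k+1)/t_k = (k + 2)*(k + 6)*(2*k + 11)/((k + 4)*(k + 8)*(2*k + 9)).
So A=k + 2 and B=k + 8, with C=k**3 + 27*k**2/2 + 121*k/2 + 90.
f must satisfy (k + 2)·f(k+1) − (k + 7)·f(k) = k**3 + 27*k**2/2 + 121*k/2 + 90.
d = 5 from the (1,1,3) case.
Solve for f: f(k) = k*(k + 3)*(k + 4)*(k + 5)*(k + 8)/24 (degree 5 ≤ 5).
R(k) = B(k−1)·f(k)/C(k) = k*(k + 3)*(k + 7)*(k + 8)/(12*(2*k + 9)); s_k = R·t_k = k*(-k - 8)/(4*(k**2 + 8*k + 12)).
s_(k+1) − s_k = 3*(-2*k - 9)/(k**4 + 18*k**3 + 113*k**2 + 288*k + 252) = t_k.
Σ_(k=3)^(12) t_k = s_(13) − s_(3) = -91/380 − (-11/60) = -16/285.

Σ = -16/285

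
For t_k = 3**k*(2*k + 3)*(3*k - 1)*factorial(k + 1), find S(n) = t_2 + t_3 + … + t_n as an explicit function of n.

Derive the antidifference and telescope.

S(n) = 6*3**n*n*factorial(n + 2) - 3*3**n*factorial(n + 2) - 54

r(k) = 3*(k + 2)*(2*k + 5)*(3*k + 2)/((2*k + 3)*(3*k - 1)) after simplifying.
Factor: A=3*k + 6; B=1; C=k**2 + 7*k/6 - 1/2.
Solve (3*k + 6)·f(k+1) − (1)·f(k) = k**2 + 7*k/6 - 1/2.
d = 1 from the (1,0,2) case.
Match coefficients ⇒ f(k) = (2*k - 3)/6.
Certificate R = B(k−1)f/C = (2*k - 3)/((2*k + 3)*(3*k - 1)) gives s_k = 3**k*(2*k - 3)*factorial(k + 1).
Δs = 3**k*(2*k + 3)*(3*k - 1)*factorial(k + 1), as required.
Telescope: S(n) = s_(n+1) − s_(2) = 3**(n + 1)*(2*n - 1)*factorial(n + 2) − (54) = 6*3**n*n*factorial(n + 2) - 3*3**n*factorial(n + 2) - 54.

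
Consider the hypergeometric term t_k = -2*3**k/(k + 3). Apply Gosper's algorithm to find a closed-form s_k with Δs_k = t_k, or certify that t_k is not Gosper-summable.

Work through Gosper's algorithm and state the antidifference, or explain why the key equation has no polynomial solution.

none — t_k is not Gosper-summable

Step 1: r(k) = 3*(k + 3)/(k + 4).
So A=3*k + 9 and B=k + 4, with C=1.
Key eq: (3*k + 9)·f(k+1) = (k + 3)·f(k) + (1).
Degrees (1,1,0) ⇒ d ≤ -1.
deg f ≤ -1 is impossible — no certificate.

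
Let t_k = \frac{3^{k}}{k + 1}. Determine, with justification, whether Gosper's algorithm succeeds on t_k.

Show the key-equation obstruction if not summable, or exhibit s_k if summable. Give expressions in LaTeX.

No; the degree bound rules out any f.

Compute t_(k+1)/t_k: get 3*(k + 1)/(k + 2).
Take A(k)=3*k + 3, B(k)=k + 2, C(k)=1.
Set up (3*k + 3)·f(k+1) − (k + 1)·f(k) − (1) = 0.
Bound: deg f ≤ -1.
Negative degree bound (-1): no f exists, t_k not Gosper-summable.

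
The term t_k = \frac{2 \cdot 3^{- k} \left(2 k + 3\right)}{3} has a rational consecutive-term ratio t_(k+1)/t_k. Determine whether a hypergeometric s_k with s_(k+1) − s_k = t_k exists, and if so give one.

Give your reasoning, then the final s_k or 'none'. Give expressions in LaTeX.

s_k = 2 \cdot 3^{- k} \left(- k - 2\right)

t_(k+1)/t_k = (2*k + 5)/(3*(2*k + 3)).
Factor: A=1/3; B=1; C=k + 3/2.
Solve (1/3)·f(k+1) − (1)·f(k) = k + 3/2.
d = 1 from the (0,0,1) case.
Solving with deg f ≤ 1: f(k) = -3*(k + 2)/2.
Certificate R = B(k−1)f/C = -3*(k + 2)/(2*k + 3) gives s_k = 2*(-k - 2)/3**k.
Δs = 2*(2*k + 3)/(3*3**k), as required.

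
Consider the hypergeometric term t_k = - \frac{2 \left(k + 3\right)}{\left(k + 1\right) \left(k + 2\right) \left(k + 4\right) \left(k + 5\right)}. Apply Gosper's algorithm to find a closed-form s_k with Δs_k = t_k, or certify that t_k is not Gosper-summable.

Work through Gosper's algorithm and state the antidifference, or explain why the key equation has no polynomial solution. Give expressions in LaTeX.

t_(k+1)/t_k = (k + 1)*(k + 4)**2/((k + 3)**2*(k + 6)).
Factor: A=k + 1; B=k + 6; C=k**2 + 6*k + 9.
Need (k + 1)·f(k+1) − (k + 5)·f(k) = k**2 + 6*k + 9.
deg f ≤ 4 (via 1,1,2).
Match coefficients ⇒ f(k) = k*(k + 2)*(k + 3)*(k + 5)/8.
So s_k = (B(k−1)f/C)·t_k = (k*(k + 2)*(k + 5)**2/(8*(k + 3)))·t_k = k*(-k - 5)/(4*(k**2 + 5*k + 4)).
s_(k+1) − s_k = 2*(-k - 3)/(k**4 + 12*k**3 + 49*k**2 + 78*k + 40) = t_k.

s_k = \frac{k \left(- k - 5\right)}{4 \left(k^{2} + 5 k + 4\right)}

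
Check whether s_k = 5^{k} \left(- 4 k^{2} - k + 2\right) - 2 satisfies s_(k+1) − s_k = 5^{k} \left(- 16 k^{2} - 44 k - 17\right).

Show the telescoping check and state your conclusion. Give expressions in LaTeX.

s_(k+1) = 5**(k + 1)*(-k - 4*(k + 1)**2 + 1) - 2
s_(k+1) − s_k = 5**k*(-16*k**2 - 44*k - 17)
(s_(k+1) − s_k) − t_k = 0

valid; difference matches t_k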